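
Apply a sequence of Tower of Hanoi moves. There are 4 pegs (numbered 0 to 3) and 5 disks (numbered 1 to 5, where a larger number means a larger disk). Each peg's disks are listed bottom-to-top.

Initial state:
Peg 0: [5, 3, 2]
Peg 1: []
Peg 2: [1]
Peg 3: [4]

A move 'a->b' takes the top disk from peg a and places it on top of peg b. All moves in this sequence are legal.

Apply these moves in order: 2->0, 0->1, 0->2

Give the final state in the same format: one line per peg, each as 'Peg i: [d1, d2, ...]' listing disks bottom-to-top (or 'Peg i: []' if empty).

Answer: Peg 0: [5, 3]
Peg 1: [1]
Peg 2: [2]
Peg 3: [4]

Derivation:
After move 1 (2->0):
Peg 0: [5, 3, 2, 1]
Peg 1: []
Peg 2: []
Peg 3: [4]

After move 2 (0->1):
Peg 0: [5, 3, 2]
Peg 1: [1]
Peg 2: []
Peg 3: [4]

After move 3 (0->2):
Peg 0: [5, 3]
Peg 1: [1]
Peg 2: [2]
Peg 3: [4]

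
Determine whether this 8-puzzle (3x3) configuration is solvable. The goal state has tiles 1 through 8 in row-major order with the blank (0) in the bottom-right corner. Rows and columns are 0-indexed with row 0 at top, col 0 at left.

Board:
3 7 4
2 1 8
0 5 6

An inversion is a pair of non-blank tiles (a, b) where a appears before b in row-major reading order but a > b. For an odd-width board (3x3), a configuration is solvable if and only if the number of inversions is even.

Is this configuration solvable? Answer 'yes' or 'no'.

Answer: yes

Derivation:
Inversions (pairs i<j in row-major order where tile[i] > tile[j] > 0): 12
12 is even, so the puzzle is solvable.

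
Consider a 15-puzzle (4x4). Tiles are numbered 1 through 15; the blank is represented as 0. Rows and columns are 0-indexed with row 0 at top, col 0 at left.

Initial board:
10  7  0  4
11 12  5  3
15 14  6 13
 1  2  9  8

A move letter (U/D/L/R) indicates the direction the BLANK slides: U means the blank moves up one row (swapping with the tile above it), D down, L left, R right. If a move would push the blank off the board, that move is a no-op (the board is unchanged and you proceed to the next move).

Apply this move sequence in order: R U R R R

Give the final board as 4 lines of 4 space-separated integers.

Answer: 10  7  4  0
11 12  5  3
15 14  6 13
 1  2  9  8

Derivation:
After move 1 (R):
10  7  4  0
11 12  5  3
15 14  6 13
 1  2  9  8

After move 2 (U):
10  7  4  0
11 12  5  3
15 14  6 13
 1  2  9  8

After move 3 (R):
10  7  4  0
11 12  5  3
15 14  6 13
 1  2  9  8

After move 4 (R):
10  7  4  0
11 12  5  3
15 14  6 13
 1  2  9  8

After move 5 (R):
10  7  4  0
11 12  5  3
15 14  6 13
 1  2  9  8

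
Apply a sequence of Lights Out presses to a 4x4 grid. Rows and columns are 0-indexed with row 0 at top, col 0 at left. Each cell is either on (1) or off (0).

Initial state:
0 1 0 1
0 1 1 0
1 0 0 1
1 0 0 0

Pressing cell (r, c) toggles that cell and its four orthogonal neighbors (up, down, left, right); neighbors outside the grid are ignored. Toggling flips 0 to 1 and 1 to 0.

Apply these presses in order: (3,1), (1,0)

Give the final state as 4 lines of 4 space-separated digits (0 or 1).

After press 1 at (3,1):
0 1 0 1
0 1 1 0
1 1 0 1
0 1 1 0

After press 2 at (1,0):
1 1 0 1
1 0 1 0
0 1 0 1
0 1 1 0

Answer: 1 1 0 1
1 0 1 0
0 1 0 1
0 1 1 0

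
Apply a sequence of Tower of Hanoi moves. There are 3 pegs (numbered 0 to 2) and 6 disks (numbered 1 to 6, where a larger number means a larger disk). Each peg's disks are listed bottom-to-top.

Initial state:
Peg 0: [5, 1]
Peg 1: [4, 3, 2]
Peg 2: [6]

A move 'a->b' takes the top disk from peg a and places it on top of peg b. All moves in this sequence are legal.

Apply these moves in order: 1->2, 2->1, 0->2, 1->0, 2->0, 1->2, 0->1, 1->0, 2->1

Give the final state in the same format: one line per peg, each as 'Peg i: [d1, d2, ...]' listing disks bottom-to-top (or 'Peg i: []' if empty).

Answer: Peg 0: [5, 2, 1]
Peg 1: [4, 3]
Peg 2: [6]

Derivation:
After move 1 (1->2):
Peg 0: [5, 1]
Peg 1: [4, 3]
Peg 2: [6, 2]

After move 2 (2->1):
Peg 0: [5, 1]
Peg 1: [4, 3, 2]
Peg 2: [6]

After move 3 (0->2):
Peg 0: [5]
Peg 1: [4, 3, 2]
Peg 2: [6, 1]

After move 4 (1->0):
Peg 0: [5, 2]
Peg 1: [4, 3]
Peg 2: [6, 1]

After move 5 (2->0):
Peg 0: [5, 2, 1]
Peg 1: [4, 3]
Peg 2: [6]

After move 6 (1->2):
Peg 0: [5, 2, 1]
Peg 1: [4]
Peg 2: [6, 3]

After move 7 (0->1):
Peg 0: [5, 2]
Peg 1: [4, 1]
Peg 2: [6, 3]

After move 8 (1->0):
Peg 0: [5, 2, 1]
Peg 1: [4]
Peg 2: [6, 3]

After move 9 (2->1):
Peg 0: [5, 2, 1]
Peg 1: [4, 3]
Peg 2: [6]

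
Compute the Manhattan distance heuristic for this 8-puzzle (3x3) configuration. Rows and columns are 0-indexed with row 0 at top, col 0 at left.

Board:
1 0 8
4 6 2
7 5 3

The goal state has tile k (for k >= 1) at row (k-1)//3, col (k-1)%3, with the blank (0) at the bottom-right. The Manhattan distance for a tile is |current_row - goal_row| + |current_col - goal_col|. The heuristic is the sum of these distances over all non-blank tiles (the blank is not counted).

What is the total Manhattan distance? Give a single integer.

Answer: 9

Derivation:
Tile 1: at (0,0), goal (0,0), distance |0-0|+|0-0| = 0
Tile 8: at (0,2), goal (2,1), distance |0-2|+|2-1| = 3
Tile 4: at (1,0), goal (1,0), distance |1-1|+|0-0| = 0
Tile 6: at (1,1), goal (1,2), distance |1-1|+|1-2| = 1
Tile 2: at (1,2), goal (0,1), distance |1-0|+|2-1| = 2
Tile 7: at (2,0), goal (2,0), distance |2-2|+|0-0| = 0
Tile 5: at (2,1), goal (1,1), distance |2-1|+|1-1| = 1
Tile 3: at (2,2), goal (0,2), distance |2-0|+|2-2| = 2
Sum: 0 + 3 + 0 + 1 + 2 + 0 + 1 + 2 = 9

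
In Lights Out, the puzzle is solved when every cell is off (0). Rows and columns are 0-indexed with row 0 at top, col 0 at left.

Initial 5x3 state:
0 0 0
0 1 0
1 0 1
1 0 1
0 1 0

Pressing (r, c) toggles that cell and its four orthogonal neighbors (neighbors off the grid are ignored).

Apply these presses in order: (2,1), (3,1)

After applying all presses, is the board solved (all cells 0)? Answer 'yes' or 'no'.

After press 1 at (2,1):
0 0 0
0 0 0
0 1 0
1 1 1
0 1 0

After press 2 at (3,1):
0 0 0
0 0 0
0 0 0
0 0 0
0 0 0

Lights still on: 0

Answer: yes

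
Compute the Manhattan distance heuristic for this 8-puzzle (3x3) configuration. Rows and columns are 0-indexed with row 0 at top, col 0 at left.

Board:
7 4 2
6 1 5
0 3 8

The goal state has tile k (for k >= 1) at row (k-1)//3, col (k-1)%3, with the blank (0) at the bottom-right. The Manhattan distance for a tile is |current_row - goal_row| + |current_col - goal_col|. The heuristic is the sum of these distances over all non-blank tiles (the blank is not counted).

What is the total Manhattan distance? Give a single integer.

Tile 7: at (0,0), goal (2,0), distance |0-2|+|0-0| = 2
Tile 4: at (0,1), goal (1,0), distance |0-1|+|1-0| = 2
Tile 2: at (0,2), goal (0,1), distance |0-0|+|2-1| = 1
Tile 6: at (1,0), goal (1,2), distance |1-1|+|0-2| = 2
Tile 1: at (1,1), goal (0,0), distance |1-0|+|1-0| = 2
Tile 5: at (1,2), goal (1,1), distance |1-1|+|2-1| = 1
Tile 3: at (2,1), goal (0,2), distance |2-0|+|1-2| = 3
Tile 8: at (2,2), goal (2,1), distance |2-2|+|2-1| = 1
Sum: 2 + 2 + 1 + 2 + 2 + 1 + 3 + 1 = 14

Answer: 14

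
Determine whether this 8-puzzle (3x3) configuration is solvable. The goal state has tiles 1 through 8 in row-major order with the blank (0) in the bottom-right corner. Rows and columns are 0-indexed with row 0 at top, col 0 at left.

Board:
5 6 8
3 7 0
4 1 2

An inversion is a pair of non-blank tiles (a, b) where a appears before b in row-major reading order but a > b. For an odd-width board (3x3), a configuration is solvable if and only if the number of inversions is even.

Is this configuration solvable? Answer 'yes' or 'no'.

Inversions (pairs i<j in row-major order where tile[i] > tile[j] > 0): 20
20 is even, so the puzzle is solvable.

Answer: yes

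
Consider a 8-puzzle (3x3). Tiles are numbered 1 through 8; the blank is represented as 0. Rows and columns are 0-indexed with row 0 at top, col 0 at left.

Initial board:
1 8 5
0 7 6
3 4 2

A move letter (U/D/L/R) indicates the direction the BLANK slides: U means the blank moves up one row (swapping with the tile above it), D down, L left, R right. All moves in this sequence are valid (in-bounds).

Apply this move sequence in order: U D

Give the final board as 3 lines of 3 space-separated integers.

After move 1 (U):
0 8 5
1 7 6
3 4 2

After move 2 (D):
1 8 5
0 7 6
3 4 2

Answer: 1 8 5
0 7 6
3 4 2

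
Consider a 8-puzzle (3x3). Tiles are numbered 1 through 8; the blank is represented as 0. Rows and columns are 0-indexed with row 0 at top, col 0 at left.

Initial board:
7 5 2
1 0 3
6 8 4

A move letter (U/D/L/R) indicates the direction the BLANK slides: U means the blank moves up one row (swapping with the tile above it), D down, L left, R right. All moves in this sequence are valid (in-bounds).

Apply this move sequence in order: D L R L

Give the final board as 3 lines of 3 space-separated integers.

Answer: 7 5 2
1 8 3
0 6 4

Derivation:
After move 1 (D):
7 5 2
1 8 3
6 0 4

After move 2 (L):
7 5 2
1 8 3
0 6 4

After move 3 (R):
7 5 2
1 8 3
6 0 4

After move 4 (L):
7 5 2
1 8 3
0 6 4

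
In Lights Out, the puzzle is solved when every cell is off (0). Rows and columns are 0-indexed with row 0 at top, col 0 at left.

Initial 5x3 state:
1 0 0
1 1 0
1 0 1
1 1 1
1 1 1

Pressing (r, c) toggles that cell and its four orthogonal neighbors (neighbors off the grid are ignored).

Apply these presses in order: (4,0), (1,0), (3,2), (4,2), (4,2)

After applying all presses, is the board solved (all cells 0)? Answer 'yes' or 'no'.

After press 1 at (4,0):
1 0 0
1 1 0
1 0 1
0 1 1
0 0 1

After press 2 at (1,0):
0 0 0
0 0 0
0 0 1
0 1 1
0 0 1

After press 3 at (3,2):
0 0 0
0 0 0
0 0 0
0 0 0
0 0 0

After press 4 at (4,2):
0 0 0
0 0 0
0 0 0
0 0 1
0 1 1

After press 5 at (4,2):
0 0 0
0 0 0
0 0 0
0 0 0
0 0 0

Lights still on: 0

Answer: yes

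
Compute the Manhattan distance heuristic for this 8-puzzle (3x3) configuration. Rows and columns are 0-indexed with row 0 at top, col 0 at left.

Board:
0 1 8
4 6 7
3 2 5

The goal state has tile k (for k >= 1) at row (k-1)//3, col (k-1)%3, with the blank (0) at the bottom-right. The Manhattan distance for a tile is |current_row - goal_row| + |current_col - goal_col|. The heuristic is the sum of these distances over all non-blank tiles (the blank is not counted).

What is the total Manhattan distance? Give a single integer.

Tile 1: at (0,1), goal (0,0), distance |0-0|+|1-0| = 1
Tile 8: at (0,2), goal (2,1), distance |0-2|+|2-1| = 3
Tile 4: at (1,0), goal (1,0), distance |1-1|+|0-0| = 0
Tile 6: at (1,1), goal (1,2), distance |1-1|+|1-2| = 1
Tile 7: at (1,2), goal (2,0), distance |1-2|+|2-0| = 3
Tile 3: at (2,0), goal (0,2), distance |2-0|+|0-2| = 4
Tile 2: at (2,1), goal (0,1), distance |2-0|+|1-1| = 2
Tile 5: at (2,2), goal (1,1), distance |2-1|+|2-1| = 2
Sum: 1 + 3 + 0 + 1 + 3 + 4 + 2 + 2 = 16

Answer: 16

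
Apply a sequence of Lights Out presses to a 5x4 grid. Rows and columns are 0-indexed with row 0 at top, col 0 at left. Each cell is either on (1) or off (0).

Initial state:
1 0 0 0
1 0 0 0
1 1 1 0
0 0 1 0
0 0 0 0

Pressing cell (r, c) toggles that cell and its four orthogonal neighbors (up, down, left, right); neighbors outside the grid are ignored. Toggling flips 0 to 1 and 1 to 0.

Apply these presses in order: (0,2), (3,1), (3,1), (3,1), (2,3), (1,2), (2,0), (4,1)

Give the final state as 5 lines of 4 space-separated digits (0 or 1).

After press 1 at (0,2):
1 1 1 1
1 0 1 0
1 1 1 0
0 0 1 0
0 0 0 0

After press 2 at (3,1):
1 1 1 1
1 0 1 0
1 0 1 0
1 1 0 0
0 1 0 0

After press 3 at (3,1):
1 1 1 1
1 0 1 0
1 1 1 0
0 0 1 0
0 0 0 0

After press 4 at (3,1):
1 1 1 1
1 0 1 0
1 0 1 0
1 1 0 0
0 1 0 0

After press 5 at (2,3):
1 1 1 1
1 0 1 1
1 0 0 1
1 1 0 1
0 1 0 0

After press 6 at (1,2):
1 1 0 1
1 1 0 0
1 0 1 1
1 1 0 1
0 1 0 0

After press 7 at (2,0):
1 1 0 1
0 1 0 0
0 1 1 1
0 1 0 1
0 1 0 0

After press 8 at (4,1):
1 1 0 1
0 1 0 0
0 1 1 1
0 0 0 1
1 0 1 0

Answer: 1 1 0 1
0 1 0 0
0 1 1 1
0 0 0 1
1 0 1 0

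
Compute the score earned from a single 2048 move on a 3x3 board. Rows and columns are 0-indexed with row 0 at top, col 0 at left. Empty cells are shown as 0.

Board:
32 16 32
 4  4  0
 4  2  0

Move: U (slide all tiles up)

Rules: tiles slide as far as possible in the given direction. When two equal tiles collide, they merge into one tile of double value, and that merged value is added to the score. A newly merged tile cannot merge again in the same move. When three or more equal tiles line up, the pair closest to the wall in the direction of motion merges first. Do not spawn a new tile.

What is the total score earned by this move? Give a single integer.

Slide up:
col 0: [32, 4, 4] -> [32, 8, 0]  score +8 (running 8)
col 1: [16, 4, 2] -> [16, 4, 2]  score +0 (running 8)
col 2: [32, 0, 0] -> [32, 0, 0]  score +0 (running 8)
Board after move:
32 16 32
 8  4  0
 0  2  0

Answer: 8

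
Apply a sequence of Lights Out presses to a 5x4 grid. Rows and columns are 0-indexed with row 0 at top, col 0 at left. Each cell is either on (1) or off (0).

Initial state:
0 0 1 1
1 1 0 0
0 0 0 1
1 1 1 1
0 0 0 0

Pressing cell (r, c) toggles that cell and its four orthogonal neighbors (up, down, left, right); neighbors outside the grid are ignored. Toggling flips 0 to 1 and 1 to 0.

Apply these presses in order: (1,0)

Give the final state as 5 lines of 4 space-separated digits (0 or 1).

After press 1 at (1,0):
1 0 1 1
0 0 0 0
1 0 0 1
1 1 1 1
0 0 0 0

Answer: 1 0 1 1
0 0 0 0
1 0 0 1
1 1 1 1
0 0 0 0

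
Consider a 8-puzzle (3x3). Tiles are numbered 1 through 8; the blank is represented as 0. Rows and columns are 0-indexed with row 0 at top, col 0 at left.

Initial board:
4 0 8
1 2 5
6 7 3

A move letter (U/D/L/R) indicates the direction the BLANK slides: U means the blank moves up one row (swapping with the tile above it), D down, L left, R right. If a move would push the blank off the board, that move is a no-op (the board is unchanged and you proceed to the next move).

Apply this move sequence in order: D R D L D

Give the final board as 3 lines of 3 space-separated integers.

Answer: 4 2 8
1 5 3
6 0 7

Derivation:
After move 1 (D):
4 2 8
1 0 5
6 7 3

After move 2 (R):
4 2 8
1 5 0
6 7 3

After move 3 (D):
4 2 8
1 5 3
6 7 0

After move 4 (L):
4 2 8
1 5 3
6 0 7

After move 5 (D):
4 2 8
1 5 3
6 0 7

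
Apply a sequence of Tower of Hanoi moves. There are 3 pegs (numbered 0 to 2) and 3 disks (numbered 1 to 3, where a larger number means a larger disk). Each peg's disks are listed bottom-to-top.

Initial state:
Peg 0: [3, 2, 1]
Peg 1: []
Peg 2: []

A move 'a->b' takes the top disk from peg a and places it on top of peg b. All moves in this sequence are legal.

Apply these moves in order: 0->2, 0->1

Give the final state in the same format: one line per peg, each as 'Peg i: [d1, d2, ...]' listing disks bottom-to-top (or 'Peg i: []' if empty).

After move 1 (0->2):
Peg 0: [3, 2]
Peg 1: []
Peg 2: [1]

After move 2 (0->1):
Peg 0: [3]
Peg 1: [2]
Peg 2: [1]

Answer: Peg 0: [3]
Peg 1: [2]
Peg 2: [1]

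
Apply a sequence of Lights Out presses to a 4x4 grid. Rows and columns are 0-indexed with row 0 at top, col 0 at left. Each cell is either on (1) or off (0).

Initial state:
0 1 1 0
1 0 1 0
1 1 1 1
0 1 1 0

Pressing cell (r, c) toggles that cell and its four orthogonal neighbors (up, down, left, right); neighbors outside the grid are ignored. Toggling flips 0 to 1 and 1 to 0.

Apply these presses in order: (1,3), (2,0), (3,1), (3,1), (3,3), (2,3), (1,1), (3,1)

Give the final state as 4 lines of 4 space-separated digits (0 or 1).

Answer: 0 0 1 1
1 1 1 0
0 0 0 0
0 0 1 0

Derivation:
After press 1 at (1,3):
0 1 1 1
1 0 0 1
1 1 1 0
0 1 1 0

After press 2 at (2,0):
0 1 1 1
0 0 0 1
0 0 1 0
1 1 1 0

After press 3 at (3,1):
0 1 1 1
0 0 0 1
0 1 1 0
0 0 0 0

After press 4 at (3,1):
0 1 1 1
0 0 0 1
0 0 1 0
1 1 1 0

After press 5 at (3,3):
0 1 1 1
0 0 0 1
0 0 1 1
1 1 0 1

After press 6 at (2,3):
0 1 1 1
0 0 0 0
0 0 0 0
1 1 0 0

After press 7 at (1,1):
0 0 1 1
1 1 1 0
0 1 0 0
1 1 0 0

After press 8 at (3,1):
0 0 1 1
1 1 1 0
0 0 0 0
0 0 1 0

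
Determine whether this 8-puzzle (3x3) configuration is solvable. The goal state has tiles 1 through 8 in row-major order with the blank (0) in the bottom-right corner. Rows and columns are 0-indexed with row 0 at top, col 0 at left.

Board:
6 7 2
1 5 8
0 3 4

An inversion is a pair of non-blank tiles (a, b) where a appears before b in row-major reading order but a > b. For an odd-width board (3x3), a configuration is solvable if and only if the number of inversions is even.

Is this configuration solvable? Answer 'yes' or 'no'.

Answer: no

Derivation:
Inversions (pairs i<j in row-major order where tile[i] > tile[j] > 0): 15
15 is odd, so the puzzle is not solvable.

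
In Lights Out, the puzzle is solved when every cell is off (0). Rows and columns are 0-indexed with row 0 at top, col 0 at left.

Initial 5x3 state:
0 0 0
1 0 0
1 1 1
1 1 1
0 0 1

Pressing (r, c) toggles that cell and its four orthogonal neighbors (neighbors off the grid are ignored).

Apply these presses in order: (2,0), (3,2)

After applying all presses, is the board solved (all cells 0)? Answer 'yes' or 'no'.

Answer: yes

Derivation:
After press 1 at (2,0):
0 0 0
0 0 0
0 0 1
0 1 1
0 0 1

After press 2 at (3,2):
0 0 0
0 0 0
0 0 0
0 0 0
0 0 0

Lights still on: 0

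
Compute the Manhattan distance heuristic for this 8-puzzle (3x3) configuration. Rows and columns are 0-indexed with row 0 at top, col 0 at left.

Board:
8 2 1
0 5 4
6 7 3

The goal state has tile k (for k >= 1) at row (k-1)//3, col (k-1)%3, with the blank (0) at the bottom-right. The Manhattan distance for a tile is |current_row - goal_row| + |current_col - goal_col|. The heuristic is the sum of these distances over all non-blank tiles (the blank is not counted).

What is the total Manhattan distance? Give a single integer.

Answer: 13

Derivation:
Tile 8: (0,0)->(2,1) = 3
Tile 2: (0,1)->(0,1) = 0
Tile 1: (0,2)->(0,0) = 2
Tile 5: (1,1)->(1,1) = 0
Tile 4: (1,2)->(1,0) = 2
Tile 6: (2,0)->(1,2) = 3
Tile 7: (2,1)->(2,0) = 1
Tile 3: (2,2)->(0,2) = 2
Sum: 3 + 0 + 2 + 0 + 2 + 3 + 1 + 2 = 13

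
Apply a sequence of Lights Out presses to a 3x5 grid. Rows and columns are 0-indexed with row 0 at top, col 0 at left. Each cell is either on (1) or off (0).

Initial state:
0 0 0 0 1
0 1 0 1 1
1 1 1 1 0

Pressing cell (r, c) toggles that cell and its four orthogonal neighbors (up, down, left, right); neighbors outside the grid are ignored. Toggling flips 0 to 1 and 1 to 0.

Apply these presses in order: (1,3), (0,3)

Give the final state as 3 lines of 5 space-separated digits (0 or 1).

After press 1 at (1,3):
0 0 0 1 1
0 1 1 0 0
1 1 1 0 0

After press 2 at (0,3):
0 0 1 0 0
0 1 1 1 0
1 1 1 0 0

Answer: 0 0 1 0 0
0 1 1 1 0
1 1 1 0 0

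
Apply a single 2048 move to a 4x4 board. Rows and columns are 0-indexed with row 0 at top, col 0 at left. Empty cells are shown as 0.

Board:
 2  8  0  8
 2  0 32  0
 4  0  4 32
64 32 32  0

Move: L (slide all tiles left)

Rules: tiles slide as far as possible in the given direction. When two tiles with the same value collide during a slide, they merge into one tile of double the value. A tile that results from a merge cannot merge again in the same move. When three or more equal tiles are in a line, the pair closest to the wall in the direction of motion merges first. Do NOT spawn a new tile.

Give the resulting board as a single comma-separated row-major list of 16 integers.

Answer: 2, 16, 0, 0, 2, 32, 0, 0, 8, 32, 0, 0, 64, 64, 0, 0

Derivation:
Slide left:
row 0: [2, 8, 0, 8] -> [2, 16, 0, 0]
row 1: [2, 0, 32, 0] -> [2, 32, 0, 0]
row 2: [4, 0, 4, 32] -> [8, 32, 0, 0]
row 3: [64, 32, 32, 0] -> [64, 64, 0, 0]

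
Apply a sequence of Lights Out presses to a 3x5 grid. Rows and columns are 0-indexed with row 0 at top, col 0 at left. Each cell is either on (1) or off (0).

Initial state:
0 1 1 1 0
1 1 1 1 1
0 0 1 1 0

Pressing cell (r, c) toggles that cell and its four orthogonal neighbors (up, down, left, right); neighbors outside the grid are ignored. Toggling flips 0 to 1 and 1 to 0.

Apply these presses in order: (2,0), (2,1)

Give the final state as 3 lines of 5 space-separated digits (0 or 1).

After press 1 at (2,0):
0 1 1 1 0
0 1 1 1 1
1 1 1 1 0

After press 2 at (2,1):
0 1 1 1 0
0 0 1 1 1
0 0 0 1 0

Answer: 0 1 1 1 0
0 0 1 1 1
0 0 0 1 0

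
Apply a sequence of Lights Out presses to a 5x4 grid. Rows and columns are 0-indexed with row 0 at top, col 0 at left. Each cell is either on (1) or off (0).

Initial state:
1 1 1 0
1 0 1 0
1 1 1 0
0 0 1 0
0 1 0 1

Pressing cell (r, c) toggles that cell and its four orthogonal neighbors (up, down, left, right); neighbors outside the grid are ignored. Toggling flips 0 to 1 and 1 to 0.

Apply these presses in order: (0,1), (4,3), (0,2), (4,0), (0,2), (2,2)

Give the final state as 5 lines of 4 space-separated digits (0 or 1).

Answer: 0 0 0 0
1 1 0 0
1 0 0 1
1 0 0 1
1 0 1 0

Derivation:
After press 1 at (0,1):
0 0 0 0
1 1 1 0
1 1 1 0
0 0 1 0
0 1 0 1

After press 2 at (4,3):
0 0 0 0
1 1 1 0
1 1 1 0
0 0 1 1
0 1 1 0

After press 3 at (0,2):
0 1 1 1
1 1 0 0
1 1 1 0
0 0 1 1
0 1 1 0

After press 4 at (4,0):
0 1 1 1
1 1 0 0
1 1 1 0
1 0 1 1
1 0 1 0

After press 5 at (0,2):
0 0 0 0
1 1 1 0
1 1 1 0
1 0 1 1
1 0 1 0

After press 6 at (2,2):
0 0 0 0
1 1 0 0
1 0 0 1
1 0 0 1
1 0 1 0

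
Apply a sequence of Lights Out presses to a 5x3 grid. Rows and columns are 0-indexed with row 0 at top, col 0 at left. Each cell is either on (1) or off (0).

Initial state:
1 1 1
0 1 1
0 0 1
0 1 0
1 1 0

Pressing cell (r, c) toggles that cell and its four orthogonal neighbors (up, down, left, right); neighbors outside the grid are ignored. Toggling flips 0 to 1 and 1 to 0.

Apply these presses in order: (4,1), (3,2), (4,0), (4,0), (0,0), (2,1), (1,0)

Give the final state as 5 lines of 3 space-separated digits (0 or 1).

Answer: 1 0 1
0 1 1
0 1 1
0 0 1
0 0 0

Derivation:
After press 1 at (4,1):
1 1 1
0 1 1
0 0 1
0 0 0
0 0 1

After press 2 at (3,2):
1 1 1
0 1 1
0 0 0
0 1 1
0 0 0

After press 3 at (4,0):
1 1 1
0 1 1
0 0 0
1 1 1
1 1 0

After press 4 at (4,0):
1 1 1
0 1 1
0 0 0
0 1 1
0 0 0

After press 5 at (0,0):
0 0 1
1 1 1
0 0 0
0 1 1
0 0 0

After press 6 at (2,1):
0 0 1
1 0 1
1 1 1
0 0 1
0 0 0

After press 7 at (1,0):
1 0 1
0 1 1
0 1 1
0 0 1
0 0 0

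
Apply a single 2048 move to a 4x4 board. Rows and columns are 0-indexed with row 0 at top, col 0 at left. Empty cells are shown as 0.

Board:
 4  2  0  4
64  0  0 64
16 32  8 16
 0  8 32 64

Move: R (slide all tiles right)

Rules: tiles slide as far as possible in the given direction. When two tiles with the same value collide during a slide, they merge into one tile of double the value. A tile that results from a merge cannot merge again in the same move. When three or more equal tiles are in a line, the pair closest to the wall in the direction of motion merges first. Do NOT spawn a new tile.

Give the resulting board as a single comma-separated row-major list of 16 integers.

Answer: 0, 4, 2, 4, 0, 0, 0, 128, 16, 32, 8, 16, 0, 8, 32, 64

Derivation:
Slide right:
row 0: [4, 2, 0, 4] -> [0, 4, 2, 4]
row 1: [64, 0, 0, 64] -> [0, 0, 0, 128]
row 2: [16, 32, 8, 16] -> [16, 32, 8, 16]
row 3: [0, 8, 32, 64] -> [0, 8, 32, 64]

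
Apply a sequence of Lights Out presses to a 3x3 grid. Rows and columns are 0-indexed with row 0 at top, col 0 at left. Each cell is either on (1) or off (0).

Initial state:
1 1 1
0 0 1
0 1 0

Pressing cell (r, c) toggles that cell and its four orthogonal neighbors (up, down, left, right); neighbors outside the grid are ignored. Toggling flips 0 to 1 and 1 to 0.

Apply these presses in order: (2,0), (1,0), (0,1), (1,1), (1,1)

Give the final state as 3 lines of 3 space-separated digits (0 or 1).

Answer: 1 0 0
0 0 1
0 0 0

Derivation:
After press 1 at (2,0):
1 1 1
1 0 1
1 0 0

After press 2 at (1,0):
0 1 1
0 1 1
0 0 0

After press 3 at (0,1):
1 0 0
0 0 1
0 0 0

After press 4 at (1,1):
1 1 0
1 1 0
0 1 0

After press 5 at (1,1):
1 0 0
0 0 1
0 0 0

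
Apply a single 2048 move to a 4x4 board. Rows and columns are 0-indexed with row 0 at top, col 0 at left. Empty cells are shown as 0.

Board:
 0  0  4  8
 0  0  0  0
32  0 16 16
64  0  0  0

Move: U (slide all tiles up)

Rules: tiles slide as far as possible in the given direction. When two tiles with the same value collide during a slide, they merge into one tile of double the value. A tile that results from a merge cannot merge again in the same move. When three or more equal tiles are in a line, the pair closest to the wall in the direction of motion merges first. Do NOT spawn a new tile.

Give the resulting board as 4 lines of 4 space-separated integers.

Answer: 32  0  4  8
64  0 16 16
 0  0  0  0
 0  0  0  0

Derivation:
Slide up:
col 0: [0, 0, 32, 64] -> [32, 64, 0, 0]
col 1: [0, 0, 0, 0] -> [0, 0, 0, 0]
col 2: [4, 0, 16, 0] -> [4, 16, 0, 0]
col 3: [8, 0, 16, 0] -> [8, 16, 0, 0]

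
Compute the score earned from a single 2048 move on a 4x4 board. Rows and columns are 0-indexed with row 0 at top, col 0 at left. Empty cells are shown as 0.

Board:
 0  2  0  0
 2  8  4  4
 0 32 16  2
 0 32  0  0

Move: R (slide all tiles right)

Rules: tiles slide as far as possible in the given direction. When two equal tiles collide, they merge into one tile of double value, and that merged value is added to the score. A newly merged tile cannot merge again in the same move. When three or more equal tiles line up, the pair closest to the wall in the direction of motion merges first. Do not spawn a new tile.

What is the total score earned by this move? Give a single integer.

Answer: 8

Derivation:
Slide right:
row 0: [0, 2, 0, 0] -> [0, 0, 0, 2]  score +0 (running 0)
row 1: [2, 8, 4, 4] -> [0, 2, 8, 8]  score +8 (running 8)
row 2: [0, 32, 16, 2] -> [0, 32, 16, 2]  score +0 (running 8)
row 3: [0, 32, 0, 0] -> [0, 0, 0, 32]  score +0 (running 8)
Board after move:
 0  0  0  2
 0  2  8  8
 0 32 16  2
 0  0  0 32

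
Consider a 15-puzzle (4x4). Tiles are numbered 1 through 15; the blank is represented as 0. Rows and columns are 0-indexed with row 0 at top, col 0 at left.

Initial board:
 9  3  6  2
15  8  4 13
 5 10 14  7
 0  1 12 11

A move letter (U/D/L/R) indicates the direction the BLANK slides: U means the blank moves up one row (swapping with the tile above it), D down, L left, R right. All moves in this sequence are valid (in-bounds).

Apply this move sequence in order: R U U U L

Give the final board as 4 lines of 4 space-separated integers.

After move 1 (R):
 9  3  6  2
15  8  4 13
 5 10 14  7
 1  0 12 11

After move 2 (U):
 9  3  6  2
15  8  4 13
 5  0 14  7
 1 10 12 11

After move 3 (U):
 9  3  6  2
15  0  4 13
 5  8 14  7
 1 10 12 11

After move 4 (U):
 9  0  6  2
15  3  4 13
 5  8 14  7
 1 10 12 11

After move 5 (L):
 0  9  6  2
15  3  4 13
 5  8 14  7
 1 10 12 11

Answer:  0  9  6  2
15  3  4 13
 5  8 14  7
 1 10 12 11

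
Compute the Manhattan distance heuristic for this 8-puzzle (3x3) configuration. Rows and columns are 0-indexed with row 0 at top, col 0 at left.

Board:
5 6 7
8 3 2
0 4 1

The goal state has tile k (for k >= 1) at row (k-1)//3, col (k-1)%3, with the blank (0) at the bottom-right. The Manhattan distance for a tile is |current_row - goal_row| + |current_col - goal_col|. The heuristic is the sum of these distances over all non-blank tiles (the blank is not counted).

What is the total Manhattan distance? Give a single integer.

Tile 5: (0,0)->(1,1) = 2
Tile 6: (0,1)->(1,2) = 2
Tile 7: (0,2)->(2,0) = 4
Tile 8: (1,0)->(2,1) = 2
Tile 3: (1,1)->(0,2) = 2
Tile 2: (1,2)->(0,1) = 2
Tile 4: (2,1)->(1,0) = 2
Tile 1: (2,2)->(0,0) = 4
Sum: 2 + 2 + 4 + 2 + 2 + 2 + 2 + 4 = 20

Answer: 20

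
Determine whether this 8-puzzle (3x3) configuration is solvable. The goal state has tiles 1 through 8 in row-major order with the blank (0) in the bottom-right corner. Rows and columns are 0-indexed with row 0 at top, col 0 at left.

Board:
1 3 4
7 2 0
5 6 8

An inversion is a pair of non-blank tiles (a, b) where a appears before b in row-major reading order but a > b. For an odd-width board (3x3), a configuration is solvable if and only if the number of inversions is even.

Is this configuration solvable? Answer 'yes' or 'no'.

Answer: no

Derivation:
Inversions (pairs i<j in row-major order where tile[i] > tile[j] > 0): 5
5 is odd, so the puzzle is not solvable.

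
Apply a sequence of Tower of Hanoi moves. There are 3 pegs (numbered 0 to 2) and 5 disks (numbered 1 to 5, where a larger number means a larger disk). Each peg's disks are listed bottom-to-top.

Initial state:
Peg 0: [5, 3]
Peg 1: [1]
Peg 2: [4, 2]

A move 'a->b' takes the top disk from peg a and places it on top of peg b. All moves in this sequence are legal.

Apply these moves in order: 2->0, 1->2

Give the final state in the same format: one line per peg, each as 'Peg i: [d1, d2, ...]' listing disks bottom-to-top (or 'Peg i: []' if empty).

After move 1 (2->0):
Peg 0: [5, 3, 2]
Peg 1: [1]
Peg 2: [4]

After move 2 (1->2):
Peg 0: [5, 3, 2]
Peg 1: []
Peg 2: [4, 1]

Answer: Peg 0: [5, 3, 2]
Peg 1: []
Peg 2: [4, 1]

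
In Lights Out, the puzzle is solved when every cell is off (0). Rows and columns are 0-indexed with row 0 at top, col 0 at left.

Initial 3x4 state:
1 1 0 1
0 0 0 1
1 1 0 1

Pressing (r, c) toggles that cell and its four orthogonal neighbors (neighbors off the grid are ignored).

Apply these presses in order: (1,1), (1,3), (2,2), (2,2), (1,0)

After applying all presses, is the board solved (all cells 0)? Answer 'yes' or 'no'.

Answer: yes

Derivation:
After press 1 at (1,1):
1 0 0 1
1 1 1 1
1 0 0 1

After press 2 at (1,3):
1 0 0 0
1 1 0 0
1 0 0 0

After press 3 at (2,2):
1 0 0 0
1 1 1 0
1 1 1 1

After press 4 at (2,2):
1 0 0 0
1 1 0 0
1 0 0 0

After press 5 at (1,0):
0 0 0 0
0 0 0 0
0 0 0 0

Lights still on: 0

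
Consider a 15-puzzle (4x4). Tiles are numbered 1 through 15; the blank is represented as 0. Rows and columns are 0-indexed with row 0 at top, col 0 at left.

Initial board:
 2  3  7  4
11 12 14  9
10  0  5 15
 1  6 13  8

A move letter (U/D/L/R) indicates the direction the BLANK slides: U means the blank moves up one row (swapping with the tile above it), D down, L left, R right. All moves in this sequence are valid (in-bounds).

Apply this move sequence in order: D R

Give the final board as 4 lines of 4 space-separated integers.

After move 1 (D):
 2  3  7  4
11 12 14  9
10  6  5 15
 1  0 13  8

After move 2 (R):
 2  3  7  4
11 12 14  9
10  6  5 15
 1 13  0  8

Answer:  2  3  7  4
11 12 14  9
10  6  5 15
 1 13  0  8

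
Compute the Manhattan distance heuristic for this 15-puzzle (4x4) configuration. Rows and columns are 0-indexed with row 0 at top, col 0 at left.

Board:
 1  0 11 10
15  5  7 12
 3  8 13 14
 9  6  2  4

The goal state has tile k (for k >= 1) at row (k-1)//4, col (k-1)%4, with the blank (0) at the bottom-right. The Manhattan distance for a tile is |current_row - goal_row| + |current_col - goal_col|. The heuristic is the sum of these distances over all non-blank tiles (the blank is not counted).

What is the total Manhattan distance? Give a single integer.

Tile 1: at (0,0), goal (0,0), distance |0-0|+|0-0| = 0
Tile 11: at (0,2), goal (2,2), distance |0-2|+|2-2| = 2
Tile 10: at (0,3), goal (2,1), distance |0-2|+|3-1| = 4
Tile 15: at (1,0), goal (3,2), distance |1-3|+|0-2| = 4
Tile 5: at (1,1), goal (1,0), distance |1-1|+|1-0| = 1
Tile 7: at (1,2), goal (1,2), distance |1-1|+|2-2| = 0
Tile 12: at (1,3), goal (2,3), distance |1-2|+|3-3| = 1
Tile 3: at (2,0), goal (0,2), distance |2-0|+|0-2| = 4
Tile 8: at (2,1), goal (1,3), distance |2-1|+|1-3| = 3
Tile 13: at (2,2), goal (3,0), distance |2-3|+|2-0| = 3
Tile 14: at (2,3), goal (3,1), distance |2-3|+|3-1| = 3
Tile 9: at (3,0), goal (2,0), distance |3-2|+|0-0| = 1
Tile 6: at (3,1), goal (1,1), distance |3-1|+|1-1| = 2
Tile 2: at (3,2), goal (0,1), distance |3-0|+|2-1| = 4
Tile 4: at (3,3), goal (0,3), distance |3-0|+|3-3| = 3
Sum: 0 + 2 + 4 + 4 + 1 + 0 + 1 + 4 + 3 + 3 + 3 + 1 + 2 + 4 + 3 = 35

Answer: 35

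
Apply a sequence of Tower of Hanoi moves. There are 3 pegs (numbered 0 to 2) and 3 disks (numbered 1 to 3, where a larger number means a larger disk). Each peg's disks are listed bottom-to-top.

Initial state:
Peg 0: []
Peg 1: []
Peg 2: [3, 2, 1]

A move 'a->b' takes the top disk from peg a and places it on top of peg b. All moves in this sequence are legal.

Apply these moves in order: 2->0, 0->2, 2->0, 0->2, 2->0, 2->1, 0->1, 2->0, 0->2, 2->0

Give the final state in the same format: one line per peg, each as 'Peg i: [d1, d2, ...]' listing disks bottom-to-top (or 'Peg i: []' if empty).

After move 1 (2->0):
Peg 0: [1]
Peg 1: []
Peg 2: [3, 2]

After move 2 (0->2):
Peg 0: []
Peg 1: []
Peg 2: [3, 2, 1]

After move 3 (2->0):
Peg 0: [1]
Peg 1: []
Peg 2: [3, 2]

After move 4 (0->2):
Peg 0: []
Peg 1: []
Peg 2: [3, 2, 1]

After move 5 (2->0):
Peg 0: [1]
Peg 1: []
Peg 2: [3, 2]

After move 6 (2->1):
Peg 0: [1]
Peg 1: [2]
Peg 2: [3]

After move 7 (0->1):
Peg 0: []
Peg 1: [2, 1]
Peg 2: [3]

After move 8 (2->0):
Peg 0: [3]
Peg 1: [2, 1]
Peg 2: []

After move 9 (0->2):
Peg 0: []
Peg 1: [2, 1]
Peg 2: [3]

After move 10 (2->0):
Peg 0: [3]
Peg 1: [2, 1]
Peg 2: []

Answer: Peg 0: [3]
Peg 1: [2, 1]
Peg 2: []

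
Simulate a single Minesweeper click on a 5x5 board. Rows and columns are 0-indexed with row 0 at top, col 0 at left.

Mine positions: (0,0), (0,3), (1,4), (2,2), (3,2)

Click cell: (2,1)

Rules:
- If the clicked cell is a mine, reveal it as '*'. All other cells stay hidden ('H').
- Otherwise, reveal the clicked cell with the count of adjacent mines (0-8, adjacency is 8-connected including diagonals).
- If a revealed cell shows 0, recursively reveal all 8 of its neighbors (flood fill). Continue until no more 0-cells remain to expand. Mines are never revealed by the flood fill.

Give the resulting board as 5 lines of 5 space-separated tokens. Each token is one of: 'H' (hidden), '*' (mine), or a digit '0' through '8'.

H H H H H
H H H H H
H 2 H H H
H H H H H
H H H H H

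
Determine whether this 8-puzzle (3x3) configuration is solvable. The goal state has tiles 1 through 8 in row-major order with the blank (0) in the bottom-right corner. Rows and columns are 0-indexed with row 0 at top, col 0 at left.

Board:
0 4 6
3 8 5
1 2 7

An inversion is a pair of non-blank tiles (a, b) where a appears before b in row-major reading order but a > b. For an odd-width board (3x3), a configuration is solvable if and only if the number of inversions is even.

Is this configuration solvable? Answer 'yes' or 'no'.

Answer: no

Derivation:
Inversions (pairs i<j in row-major order where tile[i] > tile[j] > 0): 15
15 is odd, so the puzzle is not solvable.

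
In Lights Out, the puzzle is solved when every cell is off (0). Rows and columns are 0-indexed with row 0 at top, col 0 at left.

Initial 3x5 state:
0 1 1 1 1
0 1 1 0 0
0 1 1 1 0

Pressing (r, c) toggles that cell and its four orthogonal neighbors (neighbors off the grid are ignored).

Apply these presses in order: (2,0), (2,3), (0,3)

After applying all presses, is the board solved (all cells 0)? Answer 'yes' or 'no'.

Answer: no

Derivation:
After press 1 at (2,0):
0 1 1 1 1
1 1 1 0 0
1 0 1 1 0

After press 2 at (2,3):
0 1 1 1 1
1 1 1 1 0
1 0 0 0 1

After press 3 at (0,3):
0 1 0 0 0
1 1 1 0 0
1 0 0 0 1

Lights still on: 6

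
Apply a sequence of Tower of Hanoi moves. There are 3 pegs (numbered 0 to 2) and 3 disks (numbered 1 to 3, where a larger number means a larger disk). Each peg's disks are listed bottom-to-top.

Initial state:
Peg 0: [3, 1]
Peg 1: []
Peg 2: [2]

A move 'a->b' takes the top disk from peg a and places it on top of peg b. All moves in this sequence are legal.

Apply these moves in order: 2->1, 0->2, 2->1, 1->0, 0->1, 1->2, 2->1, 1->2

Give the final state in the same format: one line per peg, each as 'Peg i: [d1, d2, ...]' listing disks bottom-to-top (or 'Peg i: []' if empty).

After move 1 (2->1):
Peg 0: [3, 1]
Peg 1: [2]
Peg 2: []

After move 2 (0->2):
Peg 0: [3]
Peg 1: [2]
Peg 2: [1]

After move 3 (2->1):
Peg 0: [3]
Peg 1: [2, 1]
Peg 2: []

After move 4 (1->0):
Peg 0: [3, 1]
Peg 1: [2]
Peg 2: []

After move 5 (0->1):
Peg 0: [3]
Peg 1: [2, 1]
Peg 2: []

After move 6 (1->2):
Peg 0: [3]
Peg 1: [2]
Peg 2: [1]

After move 7 (2->1):
Peg 0: [3]
Peg 1: [2, 1]
Peg 2: []

After move 8 (1->2):
Peg 0: [3]
Peg 1: [2]
Peg 2: [1]

Answer: Peg 0: [3]
Peg 1: [2]
Peg 2: [1]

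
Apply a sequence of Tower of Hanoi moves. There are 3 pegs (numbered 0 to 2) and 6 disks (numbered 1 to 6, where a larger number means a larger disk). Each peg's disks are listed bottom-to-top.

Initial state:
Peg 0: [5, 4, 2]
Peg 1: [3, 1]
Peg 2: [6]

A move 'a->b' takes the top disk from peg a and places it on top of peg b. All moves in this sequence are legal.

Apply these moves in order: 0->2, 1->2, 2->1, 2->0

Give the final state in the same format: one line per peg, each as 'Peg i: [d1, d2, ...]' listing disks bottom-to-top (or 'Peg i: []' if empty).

Answer: Peg 0: [5, 4, 2]
Peg 1: [3, 1]
Peg 2: [6]

Derivation:
After move 1 (0->2):
Peg 0: [5, 4]
Peg 1: [3, 1]
Peg 2: [6, 2]

After move 2 (1->2):
Peg 0: [5, 4]
Peg 1: [3]
Peg 2: [6, 2, 1]

After move 3 (2->1):
Peg 0: [5, 4]
Peg 1: [3, 1]
Peg 2: [6, 2]

After move 4 (2->0):
Peg 0: [5, 4, 2]
Peg 1: [3, 1]
Peg 2: [6]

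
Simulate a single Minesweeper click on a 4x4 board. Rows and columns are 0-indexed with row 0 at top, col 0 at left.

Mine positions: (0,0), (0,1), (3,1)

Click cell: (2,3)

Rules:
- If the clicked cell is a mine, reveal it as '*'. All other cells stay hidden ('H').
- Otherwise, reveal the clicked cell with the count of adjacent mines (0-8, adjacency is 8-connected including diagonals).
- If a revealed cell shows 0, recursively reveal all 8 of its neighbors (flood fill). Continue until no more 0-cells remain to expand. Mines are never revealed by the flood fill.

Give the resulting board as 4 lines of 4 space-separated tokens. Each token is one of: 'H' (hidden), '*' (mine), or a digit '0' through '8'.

H H 1 0
H H 1 0
H H 1 0
H H 1 0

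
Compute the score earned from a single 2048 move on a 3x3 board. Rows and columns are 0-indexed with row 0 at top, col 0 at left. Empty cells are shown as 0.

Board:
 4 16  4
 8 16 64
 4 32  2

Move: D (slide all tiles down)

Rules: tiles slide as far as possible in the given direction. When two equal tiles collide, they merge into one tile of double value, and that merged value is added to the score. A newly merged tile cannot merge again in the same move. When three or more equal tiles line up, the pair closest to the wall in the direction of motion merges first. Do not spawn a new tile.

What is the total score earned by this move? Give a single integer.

Slide down:
col 0: [4, 8, 4] -> [4, 8, 4]  score +0 (running 0)
col 1: [16, 16, 32] -> [0, 32, 32]  score +32 (running 32)
col 2: [4, 64, 2] -> [4, 64, 2]  score +0 (running 32)
Board after move:
 4  0  4
 8 32 64
 4 32  2

Answer: 32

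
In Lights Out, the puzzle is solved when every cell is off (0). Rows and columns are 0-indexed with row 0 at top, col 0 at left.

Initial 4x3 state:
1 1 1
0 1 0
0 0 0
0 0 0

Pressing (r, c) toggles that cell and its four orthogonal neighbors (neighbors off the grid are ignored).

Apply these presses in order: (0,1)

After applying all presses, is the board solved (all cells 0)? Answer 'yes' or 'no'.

Answer: yes

Derivation:
After press 1 at (0,1):
0 0 0
0 0 0
0 0 0
0 0 0

Lights still on: 0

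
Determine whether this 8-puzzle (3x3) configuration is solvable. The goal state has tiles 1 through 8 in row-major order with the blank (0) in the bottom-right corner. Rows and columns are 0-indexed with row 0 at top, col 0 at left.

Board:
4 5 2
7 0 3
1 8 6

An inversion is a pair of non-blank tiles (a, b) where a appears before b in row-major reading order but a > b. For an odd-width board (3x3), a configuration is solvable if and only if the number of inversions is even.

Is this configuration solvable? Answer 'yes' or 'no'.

Inversions (pairs i<j in row-major order where tile[i] > tile[j] > 0): 12
12 is even, so the puzzle is solvable.

Answer: yes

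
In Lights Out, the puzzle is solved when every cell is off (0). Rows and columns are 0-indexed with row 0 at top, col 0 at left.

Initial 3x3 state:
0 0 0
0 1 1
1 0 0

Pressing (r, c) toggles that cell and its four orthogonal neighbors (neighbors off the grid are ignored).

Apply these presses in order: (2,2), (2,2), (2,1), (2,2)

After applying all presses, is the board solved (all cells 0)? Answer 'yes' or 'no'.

Answer: yes

Derivation:
After press 1 at (2,2):
0 0 0
0 1 0
1 1 1

After press 2 at (2,2):
0 0 0
0 1 1
1 0 0

After press 3 at (2,1):
0 0 0
0 0 1
0 1 1

After press 4 at (2,2):
0 0 0
0 0 0
0 0 0

Lights still on: 0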